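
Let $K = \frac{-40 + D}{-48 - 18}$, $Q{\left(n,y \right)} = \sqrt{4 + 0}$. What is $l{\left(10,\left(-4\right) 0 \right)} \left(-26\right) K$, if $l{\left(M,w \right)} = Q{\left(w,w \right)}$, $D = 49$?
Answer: $\frac{78}{11} \approx 7.0909$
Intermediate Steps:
$Q{\left(n,y \right)} = 2$ ($Q{\left(n,y \right)} = \sqrt{4} = 2$)
$l{\left(M,w \right)} = 2$
$K = - \frac{3}{22}$ ($K = \frac{-40 + 49}{-48 - 18} = \frac{9}{-66} = 9 \left(- \frac{1}{66}\right) = - \frac{3}{22} \approx -0.13636$)
$l{\left(10,\left(-4\right) 0 \right)} \left(-26\right) K = 2 \left(-26\right) \left(- \frac{3}{22}\right) = \left(-52\right) \left(- \frac{3}{22}\right) = \frac{78}{11}$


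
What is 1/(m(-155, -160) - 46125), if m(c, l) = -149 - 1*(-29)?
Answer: -1/46245 ≈ -2.1624e-5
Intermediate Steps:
m(c, l) = -120 (m(c, l) = -149 + 29 = -120)
1/(m(-155, -160) - 46125) = 1/(-120 - 46125) = 1/(-46245) = -1/46245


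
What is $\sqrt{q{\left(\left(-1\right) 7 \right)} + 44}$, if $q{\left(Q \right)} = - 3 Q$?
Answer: $\sqrt{65} \approx 8.0623$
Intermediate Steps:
$\sqrt{q{\left(\left(-1\right) 7 \right)} + 44} = \sqrt{- 3 \left(\left(-1\right) 7\right) + 44} = \sqrt{\left(-3\right) \left(-7\right) + 44} = \sqrt{21 + 44} = \sqrt{65}$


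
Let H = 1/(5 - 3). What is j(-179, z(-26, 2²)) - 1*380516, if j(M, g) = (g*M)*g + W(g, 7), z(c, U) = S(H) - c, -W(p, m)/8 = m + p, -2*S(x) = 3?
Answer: -1952851/4 ≈ -4.8821e+5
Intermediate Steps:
H = ½ (H = 1/2 = ½ ≈ 0.50000)
S(x) = -3/2 (S(x) = -½*3 = -3/2)
W(p, m) = -8*m - 8*p (W(p, m) = -8*(m + p) = -8*m - 8*p)
z(c, U) = -3/2 - c
j(M, g) = -56 - 8*g + M*g² (j(M, g) = (g*M)*g + (-8*7 - 8*g) = (M*g)*g + (-56 - 8*g) = M*g² + (-56 - 8*g) = -56 - 8*g + M*g²)
j(-179, z(-26, 2²)) - 1*380516 = (-56 - 8*(-3/2 - 1*(-26)) - 179*(-3/2 - 1*(-26))²) - 1*380516 = (-56 - 8*(-3/2 + 26) - 179*(-3/2 + 26)²) - 380516 = (-56 - 8*49/2 - 179*(49/2)²) - 380516 = (-56 - 196 - 179*2401/4) - 380516 = (-56 - 196 - 429779/4) - 380516 = -430787/4 - 380516 = -1952851/4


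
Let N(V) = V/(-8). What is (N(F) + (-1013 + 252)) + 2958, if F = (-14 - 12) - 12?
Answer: 8807/4 ≈ 2201.8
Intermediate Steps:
F = -38 (F = -26 - 12 = -38)
N(V) = -V/8 (N(V) = V*(-1/8) = -V/8)
(N(F) + (-1013 + 252)) + 2958 = (-1/8*(-38) + (-1013 + 252)) + 2958 = (19/4 - 761) + 2958 = -3025/4 + 2958 = 8807/4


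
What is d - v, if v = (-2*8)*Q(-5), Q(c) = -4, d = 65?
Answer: 1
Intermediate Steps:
v = 64 (v = -2*8*(-4) = -16*(-4) = 64)
d - v = 65 - 1*64 = 65 - 64 = 1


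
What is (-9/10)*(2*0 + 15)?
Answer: -27/2 ≈ -13.500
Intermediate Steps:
(-9/10)*(2*0 + 15) = (-9*⅒)*(0 + 15) = -9/10*15 = -27/2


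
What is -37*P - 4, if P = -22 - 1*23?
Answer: 1661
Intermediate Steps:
P = -45 (P = -22 - 23 = -45)
-37*P - 4 = -37*(-45) - 4 = 1665 - 4 = 1661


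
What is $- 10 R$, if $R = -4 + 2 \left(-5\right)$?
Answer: $140$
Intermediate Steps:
$R = -14$ ($R = -4 - 10 = -14$)
$- 10 R = \left(-10\right) \left(-14\right) = 140$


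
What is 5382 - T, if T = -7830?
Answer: 13212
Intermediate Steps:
5382 - T = 5382 - 1*(-7830) = 5382 + 7830 = 13212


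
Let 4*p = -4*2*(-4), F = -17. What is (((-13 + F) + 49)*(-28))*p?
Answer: -4256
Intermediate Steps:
p = 8 (p = (-4*2*(-4))/4 = (-8*(-4))/4 = (¼)*32 = 8)
(((-13 + F) + 49)*(-28))*p = (((-13 - 17) + 49)*(-28))*8 = ((-30 + 49)*(-28))*8 = (19*(-28))*8 = -532*8 = -4256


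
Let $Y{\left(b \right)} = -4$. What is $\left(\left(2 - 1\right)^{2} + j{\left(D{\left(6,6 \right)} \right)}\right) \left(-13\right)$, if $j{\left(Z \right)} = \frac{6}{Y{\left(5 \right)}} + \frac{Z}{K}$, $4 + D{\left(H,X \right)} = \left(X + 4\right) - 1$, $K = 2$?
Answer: $-26$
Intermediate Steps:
$D{\left(H,X \right)} = -1 + X$ ($D{\left(H,X \right)} = -4 + \left(\left(X + 4\right) - 1\right) = -4 + \left(\left(4 + X\right) - 1\right) = -4 + \left(3 + X\right) = -1 + X$)
$j{\left(Z \right)} = - \frac{3}{2} + \frac{Z}{2}$ ($j{\left(Z \right)} = \frac{6}{-4} + \frac{Z}{2} = 6 \left(- \frac{1}{4}\right) + Z \frac{1}{2} = - \frac{3}{2} + \frac{Z}{2}$)
$\left(\left(2 - 1\right)^{2} + j{\left(D{\left(6,6 \right)} \right)}\right) \left(-13\right) = \left(\left(2 - 1\right)^{2} - \left(\frac{3}{2} - \frac{-1 + 6}{2}\right)\right) \left(-13\right) = \left(1^{2} + \left(- \frac{3}{2} + \frac{1}{2} \cdot 5\right)\right) \left(-13\right) = \left(1 + \left(- \frac{3}{2} + \frac{5}{2}\right)\right) \left(-13\right) = \left(1 + 1\right) \left(-13\right) = 2 \left(-13\right) = -26$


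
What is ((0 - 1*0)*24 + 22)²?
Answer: 484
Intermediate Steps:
((0 - 1*0)*24 + 22)² = ((0 + 0)*24 + 22)² = (0*24 + 22)² = (0 + 22)² = 22² = 484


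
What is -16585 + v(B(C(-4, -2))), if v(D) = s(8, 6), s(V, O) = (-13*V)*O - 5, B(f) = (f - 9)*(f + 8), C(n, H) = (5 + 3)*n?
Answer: -17214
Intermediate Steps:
C(n, H) = 8*n
B(f) = (-9 + f)*(8 + f)
s(V, O) = -5 - 13*O*V (s(V, O) = -13*O*V - 5 = -5 - 13*O*V)
v(D) = -629 (v(D) = -5 - 13*6*8 = -5 - 624 = -629)
-16585 + v(B(C(-4, -2))) = -16585 - 629 = -17214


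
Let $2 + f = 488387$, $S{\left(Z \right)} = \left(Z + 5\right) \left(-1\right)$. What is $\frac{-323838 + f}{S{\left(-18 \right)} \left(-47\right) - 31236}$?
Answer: $- \frac{164547}{31847} \approx -5.1668$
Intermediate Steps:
$S{\left(Z \right)} = -5 - Z$ ($S{\left(Z \right)} = \left(5 + Z\right) \left(-1\right) = -5 - Z$)
$f = 488385$ ($f = -2 + 488387 = 488385$)
$\frac{-323838 + f}{S{\left(-18 \right)} \left(-47\right) - 31236} = \frac{-323838 + 488385}{\left(-5 - -18\right) \left(-47\right) - 31236} = \frac{164547}{\left(-5 + 18\right) \left(-47\right) - 31236} = \frac{164547}{13 \left(-47\right) - 31236} = \frac{164547}{-611 - 31236} = \frac{164547}{-31847} = 164547 \left(- \frac{1}{31847}\right) = - \frac{164547}{31847}$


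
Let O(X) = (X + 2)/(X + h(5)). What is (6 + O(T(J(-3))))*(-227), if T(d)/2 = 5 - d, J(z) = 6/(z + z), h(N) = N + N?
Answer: -16571/11 ≈ -1506.5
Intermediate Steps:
h(N) = 2*N
J(z) = 3/z (J(z) = 6/((2*z)) = 6*(1/(2*z)) = 3/z)
T(d) = 10 - 2*d (T(d) = 2*(5 - d) = 10 - 2*d)
O(X) = (2 + X)/(10 + X) (O(X) = (X + 2)/(X + 2*5) = (2 + X)/(X + 10) = (2 + X)/(10 + X))
(6 + O(T(J(-3))))*(-227) = (6 + (2 + (10 - 6/(-3)))/(10 + (10 - 6/(-3))))*(-227) = (6 + (2 + (10 - 6*(-1)/3))/(10 + (10 - 6*(-1)/3)))*(-227) = (6 + (2 + (10 - 2*(-1)))/(10 + (10 - 2*(-1))))*(-227) = (6 + (2 + (10 + 2))/(10 + (10 + 2)))*(-227) = (6 + (2 + 12)/(10 + 12))*(-227) = (6 + 14/22)*(-227) = (6 + (1/22)*14)*(-227) = (6 + 7/11)*(-227) = (73/11)*(-227) = -16571/11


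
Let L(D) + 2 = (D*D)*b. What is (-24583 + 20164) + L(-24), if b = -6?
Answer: -7877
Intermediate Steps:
L(D) = -2 - 6*D**2 (L(D) = -2 + (D*D)*(-6) = -2 + D**2*(-6) = -2 - 6*D**2)
(-24583 + 20164) + L(-24) = (-24583 + 20164) + (-2 - 6*(-24)**2) = -4419 + (-2 - 6*576) = -4419 + (-2 - 3456) = -4419 - 3458 = -7877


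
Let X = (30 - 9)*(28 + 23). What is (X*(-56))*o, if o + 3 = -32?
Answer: 2099160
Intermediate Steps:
o = -35 (o = -3 - 32 = -35)
X = 1071 (X = 21*51 = 1071)
(X*(-56))*o = (1071*(-56))*(-35) = -59976*(-35) = 2099160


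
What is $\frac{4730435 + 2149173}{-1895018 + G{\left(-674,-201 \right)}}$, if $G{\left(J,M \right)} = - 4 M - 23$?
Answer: $- \frac{6879608}{1894237} \approx -3.6319$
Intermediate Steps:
$G{\left(J,M \right)} = -23 - 4 M$
$\frac{4730435 + 2149173}{-1895018 + G{\left(-674,-201 \right)}} = \frac{4730435 + 2149173}{-1895018 - -781} = \frac{6879608}{-1895018 + \left(-23 + 804\right)} = \frac{6879608}{-1895018 + 781} = \frac{6879608}{-1894237} = 6879608 \left(- \frac{1}{1894237}\right) = - \frac{6879608}{1894237}$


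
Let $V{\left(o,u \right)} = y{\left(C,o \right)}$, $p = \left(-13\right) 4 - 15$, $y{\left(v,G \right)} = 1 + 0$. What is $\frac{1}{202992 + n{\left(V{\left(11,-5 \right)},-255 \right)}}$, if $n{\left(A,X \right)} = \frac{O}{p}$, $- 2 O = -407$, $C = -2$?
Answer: $\frac{134}{27200521} \approx 4.9264 \cdot 10^{-6}$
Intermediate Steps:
$y{\left(v,G \right)} = 1$
$p = -67$ ($p = -52 - 15 = -67$)
$O = \frac{407}{2}$ ($O = \left(- \frac{1}{2}\right) \left(-407\right) = \frac{407}{2} \approx 203.5$)
$V{\left(o,u \right)} = 1$
$n{\left(A,X \right)} = - \frac{407}{134}$ ($n{\left(A,X \right)} = \frac{407}{2 \left(-67\right)} = \frac{407}{2} \left(- \frac{1}{67}\right) = - \frac{407}{134}$)
$\frac{1}{202992 + n{\left(V{\left(11,-5 \right)},-255 \right)}} = \frac{1}{202992 - \frac{407}{134}} = \frac{1}{\frac{27200521}{134}} = \frac{134}{27200521}$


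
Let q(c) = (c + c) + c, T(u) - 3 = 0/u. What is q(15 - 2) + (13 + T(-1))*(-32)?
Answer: -473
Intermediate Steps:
T(u) = 3 (T(u) = 3 + 0/u = 3 + 0 = 3)
q(c) = 3*c (q(c) = 2*c + c = 3*c)
q(15 - 2) + (13 + T(-1))*(-32) = 3*(15 - 2) + (13 + 3)*(-32) = 3*13 + 16*(-32) = 39 - 512 = -473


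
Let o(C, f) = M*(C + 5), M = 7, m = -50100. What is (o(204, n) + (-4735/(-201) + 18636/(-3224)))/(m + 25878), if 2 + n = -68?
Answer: -239894729/3924109332 ≈ -0.061134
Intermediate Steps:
n = -70 (n = -2 - 68 = -70)
o(C, f) = 35 + 7*C (o(C, f) = 7*(C + 5) = 7*(5 + C) = 35 + 7*C)
(o(204, n) + (-4735/(-201) + 18636/(-3224)))/(m + 25878) = ((35 + 7*204) + (-4735/(-201) + 18636/(-3224)))/(-50100 + 25878) = ((35 + 1428) + (-4735*(-1/201) + 18636*(-1/3224)))/(-24222) = (1463 + (4735/201 - 4659/806))*(-1/24222) = (1463 + 2879951/162006)*(-1/24222) = (239894729/162006)*(-1/24222) = -239894729/3924109332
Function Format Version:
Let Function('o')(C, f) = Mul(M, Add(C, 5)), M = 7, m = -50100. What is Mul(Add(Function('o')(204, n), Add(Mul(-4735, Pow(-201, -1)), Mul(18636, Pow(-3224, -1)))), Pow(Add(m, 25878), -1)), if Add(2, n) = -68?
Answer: Rational(-239894729, 3924109332) ≈ -0.061134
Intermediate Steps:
n = -70 (n = Add(-2, -68) = -70)
Function('o')(C, f) = Add(35, Mul(7, C)) (Function('o')(C, f) = Mul(7, Add(C, 5)) = Mul(7, Add(5, C)) = Add(35, Mul(7, C)))
Mul(Add(Function('o')(204, n), Add(Mul(-4735, Pow(-201, -1)), Mul(18636, Pow(-3224, -1)))), Pow(Add(m, 25878), -1)) = Mul(Add(Add(35, Mul(7, 204)), Add(Mul(-4735, Pow(-201, -1)), Mul(18636, Pow(-3224, -1)))), Pow(Add(-50100, 25878), -1)) = Mul(Add(Add(35, 1428), Add(Mul(-4735, Rational(-1, 201)), Mul(18636, Rational(-1, 3224)))), Pow(-24222, -1)) = Mul(Add(1463, Add(Rational(4735, 201), Rational(-4659, 806))), Rational(-1, 24222)) = Mul(Add(1463, Rational(2879951, 162006)), Rational(-1, 24222)) = Mul(Rational(239894729, 162006), Rational(-1, 24222)) = Rational(-239894729, 3924109332)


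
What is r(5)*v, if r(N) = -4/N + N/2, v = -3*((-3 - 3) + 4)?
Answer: 51/5 ≈ 10.200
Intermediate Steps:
v = 6 (v = -3*(-6 + 4) = -3*(-2) = 6)
r(N) = N/2 - 4/N (r(N) = -4/N + N*(½) = -4/N + N/2 = N/2 - 4/N)
r(5)*v = ((½)*5 - 4/5)*6 = (5/2 - 4*⅕)*6 = (5/2 - ⅘)*6 = (17/10)*6 = 51/5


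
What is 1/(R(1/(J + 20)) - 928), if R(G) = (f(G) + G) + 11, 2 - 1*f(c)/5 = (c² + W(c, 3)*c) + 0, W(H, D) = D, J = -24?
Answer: -16/14461 ≈ -0.0011064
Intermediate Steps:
f(c) = 10 - 15*c - 5*c² (f(c) = 10 - 5*((c² + 3*c) + 0) = 10 - 5*(c² + 3*c) = 10 + (-15*c - 5*c²) = 10 - 15*c - 5*c²)
R(G) = 21 - 14*G - 5*G² (R(G) = ((10 - 15*G - 5*G²) + G) + 11 = (10 - 14*G - 5*G²) + 11 = 21 - 14*G - 5*G²)
1/(R(1/(J + 20)) - 928) = 1/((21 - 14/(-24 + 20) - 5/(-24 + 20)²) - 928) = 1/((21 - 14/(-4) - 5*(1/(-4))²) - 928) = 1/((21 - 14*(-¼) - 5*(-¼)²) - 928) = 1/((21 + 7/2 - 5*1/16) - 928) = 1/((21 + 7/2 - 5/16) - 928) = 1/(387/16 - 928) = 1/(-14461/16) = -16/14461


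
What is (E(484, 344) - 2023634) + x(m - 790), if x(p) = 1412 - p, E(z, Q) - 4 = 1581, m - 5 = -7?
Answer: -2019845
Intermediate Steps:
m = -2 (m = 5 - 7 = -2)
E(z, Q) = 1585 (E(z, Q) = 4 + 1581 = 1585)
(E(484, 344) - 2023634) + x(m - 790) = (1585 - 2023634) + (1412 - (-2 - 790)) = -2022049 + (1412 - 1*(-792)) = -2022049 + (1412 + 792) = -2022049 + 2204 = -2019845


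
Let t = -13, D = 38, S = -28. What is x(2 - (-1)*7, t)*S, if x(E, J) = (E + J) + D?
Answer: -952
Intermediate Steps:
x(E, J) = 38 + E + J (x(E, J) = (E + J) + 38 = 38 + E + J)
x(2 - (-1)*7, t)*S = (38 + (2 - (-1)*7) - 13)*(-28) = (38 + (2 - 1*(-7)) - 13)*(-28) = (38 + (2 + 7) - 13)*(-28) = (38 + 9 - 13)*(-28) = 34*(-28) = -952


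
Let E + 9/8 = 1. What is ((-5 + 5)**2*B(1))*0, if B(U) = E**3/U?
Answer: 0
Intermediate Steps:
E = -1/8 (E = -9/8 + 1 = -1/8 ≈ -0.12500)
B(U) = -1/(512*U) (B(U) = (-1/8)**3/U = -1/(512*U))
((-5 + 5)**2*B(1))*0 = ((-5 + 5)**2*(-1/512/1))*0 = (0**2*(-1/512*1))*0 = (0*(-1/512))*0 = 0*0 = 0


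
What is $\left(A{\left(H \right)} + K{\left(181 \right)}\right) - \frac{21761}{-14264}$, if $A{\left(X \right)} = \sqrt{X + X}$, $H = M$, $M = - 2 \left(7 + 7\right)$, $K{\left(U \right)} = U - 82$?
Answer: $\frac{1433897}{14264} + 2 i \sqrt{14} \approx 100.53 + 7.4833 i$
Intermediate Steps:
$K{\left(U \right)} = -82 + U$
$M = -28$ ($M = \left(-2\right) 14 = -28$)
$H = -28$
$A{\left(X \right)} = \sqrt{2} \sqrt{X}$ ($A{\left(X \right)} = \sqrt{2 X} = \sqrt{2} \sqrt{X}$)
$\left(A{\left(H \right)} + K{\left(181 \right)}\right) - \frac{21761}{-14264} = \left(\sqrt{2} \sqrt{-28} + \left(-82 + 181\right)\right) - \frac{21761}{-14264} = \left(\sqrt{2} \cdot 2 i \sqrt{7} + 99\right) - - \frac{21761}{14264} = \left(2 i \sqrt{14} + 99\right) + \frac{21761}{14264} = \left(99 + 2 i \sqrt{14}\right) + \frac{21761}{14264} = \frac{1433897}{14264} + 2 i \sqrt{14}$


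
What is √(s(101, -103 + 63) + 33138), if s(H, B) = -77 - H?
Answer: 8*√515 ≈ 181.55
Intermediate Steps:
√(s(101, -103 + 63) + 33138) = √((-77 - 1*101) + 33138) = √((-77 - 101) + 33138) = √(-178 + 33138) = √32960 = 8*√515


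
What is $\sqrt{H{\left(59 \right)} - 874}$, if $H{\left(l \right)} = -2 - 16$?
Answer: $2 i \sqrt{223} \approx 29.866 i$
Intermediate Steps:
$H{\left(l \right)} = -18$
$\sqrt{H{\left(59 \right)} - 874} = \sqrt{-18 - 874} = \sqrt{-892} = 2 i \sqrt{223}$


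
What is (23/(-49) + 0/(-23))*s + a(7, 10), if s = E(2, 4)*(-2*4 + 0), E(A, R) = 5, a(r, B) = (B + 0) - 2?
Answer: 1312/49 ≈ 26.776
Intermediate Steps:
a(r, B) = -2 + B (a(r, B) = B - 2 = -2 + B)
s = -40 (s = 5*(-2*4 + 0) = 5*(-8 + 0) = 5*(-8) = -40)
(23/(-49) + 0/(-23))*s + a(7, 10) = (23/(-49) + 0/(-23))*(-40) + (-2 + 10) = (23*(-1/49) + 0*(-1/23))*(-40) + 8 = (-23/49 + 0)*(-40) + 8 = -23/49*(-40) + 8 = 920/49 + 8 = 1312/49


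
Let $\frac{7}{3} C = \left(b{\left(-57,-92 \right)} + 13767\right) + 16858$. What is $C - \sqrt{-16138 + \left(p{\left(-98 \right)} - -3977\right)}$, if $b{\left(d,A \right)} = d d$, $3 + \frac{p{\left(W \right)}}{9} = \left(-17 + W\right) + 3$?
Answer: $\frac{101622}{7} - 2 i \sqrt{3299} \approx 14517.0 - 114.87 i$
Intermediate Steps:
$p{\left(W \right)} = -153 + 9 W$ ($p{\left(W \right)} = -27 + 9 \left(\left(-17 + W\right) + 3\right) = -27 + 9 \left(-14 + W\right) = -27 + \left(-126 + 9 W\right) = -153 + 9 W$)
$b{\left(d,A \right)} = d^{2}$
$C = \frac{101622}{7}$ ($C = \frac{3 \left(\left(\left(-57\right)^{2} + 13767\right) + 16858\right)}{7} = \frac{3 \left(\left(3249 + 13767\right) + 16858\right)}{7} = \frac{3 \left(17016 + 16858\right)}{7} = \frac{3}{7} \cdot 33874 = \frac{101622}{7} \approx 14517.0$)
$C - \sqrt{-16138 + \left(p{\left(-98 \right)} - -3977\right)} = \frac{101622}{7} - \sqrt{-16138 + \left(\left(-153 + 9 \left(-98\right)\right) - -3977\right)} = \frac{101622}{7} - \sqrt{-16138 + \left(\left(-153 - 882\right) + 3977\right)} = \frac{101622}{7} - \sqrt{-16138 + \left(-1035 + 3977\right)} = \frac{101622}{7} - \sqrt{-16138 + 2942} = \frac{101622}{7} - \sqrt{-13196} = \frac{101622}{7} - 2 i \sqrt{3299}$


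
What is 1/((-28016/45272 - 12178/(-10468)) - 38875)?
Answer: -29619206/1151430505067 ≈ -2.5724e-5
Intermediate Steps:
1/((-28016/45272 - 12178/(-10468)) - 38875) = 1/((-28016*1/45272 - 12178*(-1/10468)) - 38875) = 1/((-3502/5659 + 6089/5234) - 38875) = 1/(16128183/29619206 - 38875) = 1/(-1151430505067/29619206) = -29619206/1151430505067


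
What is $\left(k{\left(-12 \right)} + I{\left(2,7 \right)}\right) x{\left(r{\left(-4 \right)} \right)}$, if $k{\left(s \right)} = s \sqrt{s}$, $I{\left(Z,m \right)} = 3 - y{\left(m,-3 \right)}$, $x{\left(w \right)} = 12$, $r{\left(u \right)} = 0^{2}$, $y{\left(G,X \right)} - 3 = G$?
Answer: $-84 - 288 i \sqrt{3} \approx -84.0 - 498.83 i$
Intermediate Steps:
$y{\left(G,X \right)} = 3 + G$
$r{\left(u \right)} = 0$
$I{\left(Z,m \right)} = - m$ ($I{\left(Z,m \right)} = 3 - \left(3 + m\right) = - m$)
$k{\left(s \right)} = s^{\frac{3}{2}}$
$\left(k{\left(-12 \right)} + I{\left(2,7 \right)}\right) x{\left(r{\left(-4 \right)} \right)} = \left(\left(-12\right)^{\frac{3}{2}} - 7\right) 12 = \left(- 24 i \sqrt{3} - 7\right) 12 = \left(-7 - 24 i \sqrt{3}\right) 12 = -84 - 288 i \sqrt{3}$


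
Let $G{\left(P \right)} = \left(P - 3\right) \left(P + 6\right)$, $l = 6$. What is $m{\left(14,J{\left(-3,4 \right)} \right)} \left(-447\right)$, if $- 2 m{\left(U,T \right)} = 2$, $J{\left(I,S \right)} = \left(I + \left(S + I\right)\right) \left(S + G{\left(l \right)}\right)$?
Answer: $447$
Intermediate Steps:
$G{\left(P \right)} = \left(-3 + P\right) \left(6 + P\right)$
$J{\left(I,S \right)} = \left(36 + S\right) \left(S + 2 I\right)$ ($J{\left(I,S \right)} = \left(I + \left(S + I\right)\right) \left(S + \left(-18 + 6^{2} + 3 \cdot 6\right)\right) = \left(I + \left(I + S\right)\right) \left(S + \left(-18 + 36 + 18\right)\right) = \left(S + 2 I\right) \left(S + 36\right) = \left(S + 2 I\right) \left(36 + S\right) = \left(36 + S\right) \left(S + 2 I\right)$)
$m{\left(U,T \right)} = -1$ ($m{\left(U,T \right)} = \left(- \frac{1}{2}\right) 2 = -1$)
$m{\left(14,J{\left(-3,4 \right)} \right)} \left(-447\right) = \left(-1\right) \left(-447\right) = 447$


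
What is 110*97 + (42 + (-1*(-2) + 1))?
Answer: 10715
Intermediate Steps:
110*97 + (42 + (-1*(-2) + 1)) = 10670 + (42 + (2 + 1)) = 10670 + (42 + 3) = 10670 + 45 = 10715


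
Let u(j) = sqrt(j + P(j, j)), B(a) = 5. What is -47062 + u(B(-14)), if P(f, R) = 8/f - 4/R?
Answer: -47062 + sqrt(145)/5 ≈ -47060.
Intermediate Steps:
P(f, R) = -4/R + 8/f
u(j) = sqrt(j + 4/j) (u(j) = sqrt(j + (-4/j + 8/j)) = sqrt(j + 4/j))
-47062 + u(B(-14)) = -47062 + sqrt(5 + 4/5) = -47062 + sqrt(29/5) = -47062 + sqrt(145)/5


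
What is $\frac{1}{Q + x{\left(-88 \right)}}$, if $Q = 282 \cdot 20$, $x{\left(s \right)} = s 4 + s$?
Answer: $\frac{1}{5200} \approx 0.00019231$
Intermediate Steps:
$x{\left(s \right)} = 5 s$ ($x{\left(s \right)} = 4 s + s = 5 s$)
$Q = 5640$
$\frac{1}{Q + x{\left(-88 \right)}} = \frac{1}{5640 + 5 \left(-88\right)} = \frac{1}{5640 - 440} = \frac{1}{5200}$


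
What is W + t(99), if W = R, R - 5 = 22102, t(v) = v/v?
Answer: 22108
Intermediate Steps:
t(v) = 1
R = 22107 (R = 5 + 22102 = 22107)
W = 22107
W + t(99) = 22107 + 1 = 22108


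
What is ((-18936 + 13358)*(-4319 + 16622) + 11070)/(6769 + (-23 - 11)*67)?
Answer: -7623896/499 ≈ -15278.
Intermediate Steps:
((-18936 + 13358)*(-4319 + 16622) + 11070)/(6769 + (-23 - 11)*67) = (-5578*12303 + 11070)/(6769 - 34*67) = (-68626134 + 11070)/(6769 - 2278) = -68615064/4491 = -68615064*1/4491 = -7623896/499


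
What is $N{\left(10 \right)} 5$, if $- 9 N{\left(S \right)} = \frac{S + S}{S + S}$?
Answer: $- \frac{5}{9} \approx -0.55556$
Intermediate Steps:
$N{\left(S \right)} = - \frac{1}{9}$ ($N{\left(S \right)} = - \frac{\left(S + S\right) \frac{1}{S + S}}{9} = - \frac{2 S \frac{1}{2 S}}{9} = \left(- \frac{1}{9}\right) 1 = - \frac{1}{9}$)
$N{\left(10 \right)} 5 = \left(- \frac{1}{9}\right) 5 = - \frac{5}{9}$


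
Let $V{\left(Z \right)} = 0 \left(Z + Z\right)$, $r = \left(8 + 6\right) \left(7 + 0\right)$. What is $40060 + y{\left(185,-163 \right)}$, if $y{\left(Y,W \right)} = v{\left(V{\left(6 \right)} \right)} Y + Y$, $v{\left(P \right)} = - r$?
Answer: $22115$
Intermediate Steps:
$r = 98$ ($r = 14 \cdot 7 = 98$)
$V{\left(Z \right)} = 0$ ($V{\left(Z \right)} = 0 \cdot 2 Z = 0$)
$v{\left(P \right)} = -98$ ($v{\left(P \right)} = \left(-1\right) 98 = -98$)
$y{\left(Y,W \right)} = - 97 Y$ ($y{\left(Y,W \right)} = - 98 Y + Y = - 97 Y$)
$40060 + y{\left(185,-163 \right)} = 40060 - 17945 = 22115$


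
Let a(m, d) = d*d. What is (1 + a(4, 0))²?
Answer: 1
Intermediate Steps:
a(m, d) = d²
(1 + a(4, 0))² = (1 + 0²)² = (1 + 0)² = 1² = 1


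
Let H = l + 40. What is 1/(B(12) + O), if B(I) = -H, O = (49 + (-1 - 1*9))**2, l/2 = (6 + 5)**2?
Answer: 1/1239 ≈ 0.00080710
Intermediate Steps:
l = 242 (l = 2*(6 + 5)**2 = 2*11**2 = 2*121 = 242)
O = 1521 (O = (49 + (-1 - 9))**2 = (49 - 10)**2 = 39**2 = 1521)
H = 282 (H = 242 + 40 = 282)
B(I) = -282 (B(I) = -1*282 = -282)
1/(B(12) + O) = 1/(-282 + 1521) = 1/1239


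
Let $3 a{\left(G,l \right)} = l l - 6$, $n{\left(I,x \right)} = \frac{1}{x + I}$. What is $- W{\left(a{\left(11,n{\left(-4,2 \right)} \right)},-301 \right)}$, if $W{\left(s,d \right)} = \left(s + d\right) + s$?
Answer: $\frac{1829}{6} \approx 304.83$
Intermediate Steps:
$n{\left(I,x \right)} = \frac{1}{I + x}$
$a{\left(G,l \right)} = -2 + \frac{l^{2}}{3}$ ($a{\left(G,l \right)} = \frac{l l - 6}{3} = \frac{l^{2} - 6}{3} = \frac{-6 + l^{2}}{3} = -2 + \frac{l^{2}}{3}$)
$W{\left(s,d \right)} = d + 2 s$ ($W{\left(s,d \right)} = \left(d + s\right) + s = d + 2 s$)
$- W{\left(a{\left(11,n{\left(-4,2 \right)} \right)},-301 \right)} = - (-301 + 2 \left(-2 + \frac{\left(\frac{1}{-4 + 2}\right)^{2}}{3}\right)) = - (-301 + 2 \left(-2 + \frac{\left(\frac{1}{-2}\right)^{2}}{3}\right)) = - (-301 + 2 \left(-2 + \frac{\left(- \frac{1}{2}\right)^{2}}{3}\right)) = - (-301 + 2 \left(-2 + \frac{1}{3} \cdot \frac{1}{4}\right)) = - (-301 + 2 \left(-2 + \frac{1}{12}\right)) = - (-301 + 2 \left(- \frac{23}{12}\right)) = - (-301 - \frac{23}{6}) = \left(-1\right) \left(- \frac{1829}{6}\right) = \frac{1829}{6}$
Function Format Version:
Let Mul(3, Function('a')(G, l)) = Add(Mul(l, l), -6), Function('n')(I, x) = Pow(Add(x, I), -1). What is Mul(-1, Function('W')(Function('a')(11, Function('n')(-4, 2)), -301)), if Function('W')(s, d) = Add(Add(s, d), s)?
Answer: Rational(1829, 6) ≈ 304.83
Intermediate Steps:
Function('n')(I, x) = Pow(Add(I, x), -1)
Function('a')(G, l) = Add(-2, Mul(Rational(1, 3), Pow(l, 2))) (Function('a')(G, l) = Mul(Rational(1, 3), Add(Mul(l, l), -6)) = Mul(Rational(1, 3), Add(Pow(l, 2), -6)) = Mul(Rational(1, 3), Add(-6, Pow(l, 2))) = Add(-2, Mul(Rational(1, 3), Pow(l, 2))))
Function('W')(s, d) = Add(d, Mul(2, s)) (Function('W')(s, d) = Add(Add(d, s), s) = Add(d, Mul(2, s)))
Mul(-1, Function('W')(Function('a')(11, Function('n')(-4, 2)), -301)) = Mul(-1, Add(-301, Mul(2, Add(-2, Mul(Rational(1, 3), Pow(Pow(Add(-4, 2), -1), 2)))))) = Mul(-1, Add(-301, Mul(2, Add(-2, Mul(Rational(1, 3), Pow(Pow(-2, -1), 2)))))) = Mul(-1, Add(-301, Mul(2, Add(-2, Mul(Rational(1, 3), Pow(Rational(-1, 2), 2)))))) = Mul(-1, Add(-301, Mul(2, Add(-2, Mul(Rational(1, 3), Rational(1, 4)))))) = Mul(-1, Add(-301, Mul(2, Add(-2, Rational(1, 12))))) = Mul(-1, Add(-301, Mul(2, Rational(-23, 12)))) = Mul(-1, Add(-301, Rational(-23, 6))) = Mul(-1, Rational(-1829, 6)) = Rational(1829, 6)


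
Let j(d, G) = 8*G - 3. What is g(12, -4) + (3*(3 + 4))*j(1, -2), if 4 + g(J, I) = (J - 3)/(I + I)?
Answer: -3233/8 ≈ -404.13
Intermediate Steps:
j(d, G) = -3 + 8*G
g(J, I) = -4 + (-3 + J)/(2*I) (g(J, I) = -4 + (J - 3)/(I + I) = -4 + (-3 + J)/((2*I)) = -4 + (-3 + J)*(1/(2*I)) = -4 + (-3 + J)/(2*I))
g(12, -4) + (3*(3 + 4))*j(1, -2) = (1/2)*(-3 + 12 - 8*(-4))/(-4) + (3*(3 + 4))*(-3 + 8*(-2)) = (1/2)*(-1/4)*(-3 + 12 + 32) + (3*7)*(-3 - 16) = (1/2)*(-1/4)*41 + 21*(-19) = -41/8 - 399 = -3233/8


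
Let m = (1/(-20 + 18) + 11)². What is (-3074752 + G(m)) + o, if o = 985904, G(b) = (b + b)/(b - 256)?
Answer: -1217799266/583 ≈ -2.0889e+6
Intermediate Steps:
m = 441/4 (m = (1/(-2) + 11)² = (-½ + 11)² = (21/2)² = 441/4 ≈ 110.25)
G(b) = 2*b/(-256 + b) (G(b) = (2*b)/(-256 + b) = 2*b/(-256 + b))
(-3074752 + G(m)) + o = (-3074752 + 2*(441/4)/(-256 + 441/4)) + 985904 = (-3074752 + 2*(441/4)/(-583/4)) + 985904 = (-3074752 + 2*(441/4)*(-4/583)) + 985904 = (-3074752 - 882/583) + 985904 = -1792581298/583 + 985904 = -1217799266/583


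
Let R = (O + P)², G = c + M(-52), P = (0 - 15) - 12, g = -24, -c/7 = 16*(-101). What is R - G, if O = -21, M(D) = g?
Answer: -8984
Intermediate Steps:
c = 11312 (c = -112*(-101) = -7*(-1616) = 11312)
M(D) = -24
P = -27 (P = -15 - 12 = -27)
G = 11288 (G = 11312 - 24 = 11288)
R = 2304 (R = (-21 - 27)² = (-48)² = 2304)
R - G = 2304 - 1*11288 = 2304 - 11288 = -8984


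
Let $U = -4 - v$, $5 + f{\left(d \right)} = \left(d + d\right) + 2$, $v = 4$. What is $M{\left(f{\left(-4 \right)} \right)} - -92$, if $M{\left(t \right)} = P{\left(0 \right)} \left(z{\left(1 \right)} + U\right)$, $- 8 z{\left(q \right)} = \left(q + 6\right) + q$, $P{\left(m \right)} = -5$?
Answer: $137$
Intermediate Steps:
$f{\left(d \right)} = -3 + 2 d$ ($f{\left(d \right)} = -5 + \left(\left(d + d\right) + 2\right) = -5 + \left(2 d + 2\right) = -5 + \left(2 + 2 d\right) = -3 + 2 d$)
$z{\left(q \right)} = - \frac{3}{4} - \frac{q}{4}$ ($z{\left(q \right)} = - \frac{\left(q + 6\right) + q}{8} = - \frac{\left(6 + q\right) + q}{8} = - \frac{6 + 2 q}{8} = - \frac{3}{4} - \frac{q}{4}$)
$U = -8$ ($U = -4 - 4 = -8$)
$M{\left(t \right)} = 45$ ($M{\left(t \right)} = - 5 \left(\left(- \frac{3}{4} - \frac{1}{4}\right) - 8\right) = - 5 \left(-1 - 8\right) = \left(-5\right) \left(-9\right) = 45$)
$M{\left(f{\left(-4 \right)} \right)} - -92 = 45 - -92 = 45 + 92 = 137$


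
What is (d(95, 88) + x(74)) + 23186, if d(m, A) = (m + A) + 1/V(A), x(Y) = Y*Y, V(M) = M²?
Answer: 223375681/7744 ≈ 28845.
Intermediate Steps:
x(Y) = Y²
d(m, A) = A + m + A⁻² (d(m, A) = (m + A) + 1/(A²) = (A + m) + A⁻² = A + m + A⁻²)
(d(95, 88) + x(74)) + 23186 = ((88 + 95 + 88⁻²) + 74²) + 23186 = ((88 + 95 + 1/7744) + 5476) + 23186 = (1417153/7744 + 5476) + 23186 = 43823297/7744 + 23186 = 223375681/7744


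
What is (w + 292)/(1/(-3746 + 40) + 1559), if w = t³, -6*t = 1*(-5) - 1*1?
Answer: 1085858/5777653 ≈ 0.18794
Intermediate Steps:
t = 1 (t = -(1*(-5) - 1*1)/6 = -(-5 - 1)/6 = -⅙*(-6) = 1)
w = 1 (w = 1³ = 1)
(w + 292)/(1/(-3746 + 40) + 1559) = (1 + 292)/(1/(-3746 + 40) + 1559) = 293/(1/(-3706) + 1559) = 293/(-1/3706 + 1559) = 293/(5777653/3706) = 293*(3706/5777653) = 1085858/5777653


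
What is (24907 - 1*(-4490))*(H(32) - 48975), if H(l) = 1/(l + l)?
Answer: -92141927403/64 ≈ -1.4397e+9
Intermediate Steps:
H(l) = 1/(2*l)
(24907 - 1*(-4490))*(H(32) - 48975) = (24907 - 1*(-4490))*((½)/32 - 48975) = (24907 + 4490)*((½)*(1/32) - 48975) = 29397*(1/64 - 48975) = 29397*(-3134399/64) = -92141927403/64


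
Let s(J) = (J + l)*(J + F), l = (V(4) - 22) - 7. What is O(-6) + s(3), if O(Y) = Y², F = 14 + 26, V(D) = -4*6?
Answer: -2114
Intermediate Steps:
V(D) = -24
F = 40
l = -53 (l = (-24 - 22) - 7 = -46 - 7 = -53)
s(J) = (-53 + J)*(40 + J) (s(J) = (J - 53)*(J + 40) = (-53 + J)*(40 + J))
O(-6) + s(3) = (-6)² + (-2120 + 3² - 13*3) = 36 + (-2120 + 9 - 39) = 36 - 2150 = -2114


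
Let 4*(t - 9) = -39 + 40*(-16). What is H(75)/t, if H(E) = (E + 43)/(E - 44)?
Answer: -472/19933 ≈ -0.023679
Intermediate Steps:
H(E) = (43 + E)/(-44 + E)
t = -643/4 (t = 9 + (-39 + 40*(-16))/4 = 9 + (-39 - 640)/4 = 9 + (¼)*(-679) = 9 - 679/4 = -643/4 ≈ -160.75)
H(75)/t = ((43 + 75)/(-44 + 75))/(-643/4) = (118/31)*(-4/643) = -472/19933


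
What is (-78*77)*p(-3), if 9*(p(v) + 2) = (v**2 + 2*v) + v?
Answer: 12012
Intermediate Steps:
p(v) = -2 + v/3 + v**2/9 (p(v) = -2 + ((v**2 + 2*v) + v)/9 = -2 + (v**2 + 3*v)/9 = -2 + (v/3 + v**2/9) = -2 + v/3 + v**2/9)
(-78*77)*p(-3) = (-78*77)*(-2 + (1/3)*(-3) + (1/9)*(-3)**2) = -6006*(-2 - 1 + (1/9)*9) = -6006*(-2 - 1 + 1) = -6006*(-2) = 12012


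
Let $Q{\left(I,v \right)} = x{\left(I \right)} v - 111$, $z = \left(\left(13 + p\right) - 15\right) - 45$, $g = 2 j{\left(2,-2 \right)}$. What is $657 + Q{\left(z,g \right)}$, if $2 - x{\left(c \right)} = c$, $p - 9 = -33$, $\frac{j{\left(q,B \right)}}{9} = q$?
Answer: $3174$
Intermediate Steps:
$j{\left(q,B \right)} = 9 q$
$p = -24$ ($p = 9 - 33 = -24$)
$x{\left(c \right)} = 2 - c$
$g = 36$ ($g = 2 \cdot 9 \cdot 2 = 2 \cdot 18 = 36$)
$z = -71$ ($z = \left(\left(13 - 24\right) - 15\right) - 45 = \left(-11 - 15\right) - 45 = -26 - 45 = -71$)
$Q{\left(I,v \right)} = -111 + v \left(2 - I\right)$ ($Q{\left(I,v \right)} = \left(2 - I\right) v - 111 = v \left(2 - I\right) - 111 = -111 + v \left(2 - I\right)$)
$657 + Q{\left(z,g \right)} = 657 - \left(111 + 36 \left(-2 - 71\right)\right) = 657 - \left(111 + 36 \left(-73\right)\right) = 657 + \left(-111 + 2628\right) = 657 + 2517 = 3174$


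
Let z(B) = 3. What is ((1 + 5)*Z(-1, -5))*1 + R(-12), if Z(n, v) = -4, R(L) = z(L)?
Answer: -21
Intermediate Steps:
R(L) = 3
((1 + 5)*Z(-1, -5))*1 + R(-12) = ((1 + 5)*(-4))*1 + 3 = (6*(-4))*1 + 3 = -24*1 + 3 = -24 + 3 = -21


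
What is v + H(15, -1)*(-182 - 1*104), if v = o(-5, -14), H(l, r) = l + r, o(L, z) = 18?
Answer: -3986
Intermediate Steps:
v = 18
v + H(15, -1)*(-182 - 1*104) = 18 + (15 - 1)*(-182 - 1*104) = 18 + 14*(-182 - 104) = 18 + 14*(-286) = 18 - 4004 = -3986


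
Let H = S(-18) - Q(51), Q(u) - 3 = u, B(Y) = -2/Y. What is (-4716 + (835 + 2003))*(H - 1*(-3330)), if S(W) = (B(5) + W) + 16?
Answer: -30739104/5 ≈ -6.1478e+6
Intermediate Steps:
Q(u) = 3 + u
S(W) = 78/5 + W (S(W) = (-2/5 + W) + 16 = (-2*⅕ + W) + 16 = (-⅖ + W) + 16 = 78/5 + W)
H = -282/5 (H = (78/5 - 18) - (3 + 51) = -12/5 - 1*54 = -12/5 - 54 = -282/5 ≈ -56.400)
(-4716 + (835 + 2003))*(H - 1*(-3330)) = (-4716 + (835 + 2003))*(-282/5 - 1*(-3330)) = (-4716 + 2838)*(-282/5 + 3330) = -1878*16368/5 = -30739104/5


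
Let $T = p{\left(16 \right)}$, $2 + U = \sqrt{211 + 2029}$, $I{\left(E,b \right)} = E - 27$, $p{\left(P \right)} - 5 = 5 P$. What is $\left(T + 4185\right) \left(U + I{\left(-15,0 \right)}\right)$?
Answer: $-187880 + 34160 \sqrt{35} \approx 14213.0$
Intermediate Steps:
$p{\left(P \right)} = 5 + 5 P$
$I{\left(E,b \right)} = -27 + E$
$U = -2 + 8 \sqrt{35}$ ($U = -2 + \sqrt{211 + 2029} = -2 + \sqrt{2240} = -2 + 8 \sqrt{35} \approx 45.329$)
$T = 85$ ($T = 5 + 5 \cdot 16 = 5 + 80 = 85$)
$\left(T + 4185\right) \left(U + I{\left(-15,0 \right)}\right) = \left(85 + 4185\right) \left(\left(-2 + 8 \sqrt{35}\right) - 42\right) = 4270 \left(\left(-2 + 8 \sqrt{35}\right) - 42\right) = 4270 \left(-44 + 8 \sqrt{35}\right) = -187880 + 34160 \sqrt{35}$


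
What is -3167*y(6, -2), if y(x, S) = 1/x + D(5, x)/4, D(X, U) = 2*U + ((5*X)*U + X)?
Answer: -1593001/12 ≈ -1.3275e+5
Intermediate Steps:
D(X, U) = X + 2*U + 5*U*X (D(X, U) = 2*U + (5*U*X + X) = 2*U + (X + 5*U*X) = X + 2*U + 5*U*X)
y(x, S) = 5/4 + 1/x + 27*x/4 (y(x, S) = 1/x + (5 + 2*x + 5*x*5)/4 = 1/x + (5 + 2*x + 25*x)*(¼) = 1/x + (5 + 27*x)*(¼) = 1/x + (5/4 + 27*x/4) = 5/4 + 1/x + 27*x/4)
-3167*y(6, -2) = -3167*(4 + 6*(5 + 27*6))/(4*6) = -3167*(4 + 6*(5 + 162))/(4*6) = -3167*(4 + 6*167)/(4*6) = -3167*(4 + 1002)/(4*6) = -3167*1006/(4*6) = -3167*503/12 = -1593001/12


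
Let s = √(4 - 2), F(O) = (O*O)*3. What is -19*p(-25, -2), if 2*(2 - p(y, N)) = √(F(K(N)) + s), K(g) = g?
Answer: -38 + 19*√(12 + √2)/2 ≈ -3.2059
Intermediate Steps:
F(O) = 3*O² (F(O) = O²*3 = 3*O²)
s = √2 ≈ 1.4142
p(y, N) = 2 - √(√2 + 3*N²)/2 (p(y, N) = 2 - √(3*N² + √2)/2 = 2 - √(√2 + 3*N²)/2)
-19*p(-25, -2) = -19*(2 - √(√2 + 3*(-2)²)/2) = -19*(2 - √(√2 + 3*4)/2) = -19*(2 - √(√2 + 12)/2) = -19*(2 - √(12 + √2)/2) = -38 + 19*√(12 + √2)/2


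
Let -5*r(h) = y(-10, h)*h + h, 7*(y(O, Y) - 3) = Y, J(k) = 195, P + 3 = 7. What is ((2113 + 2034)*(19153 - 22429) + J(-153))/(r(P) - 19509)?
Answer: 475488195/682943 ≈ 696.23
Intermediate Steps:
P = 4 (P = -3 + 7 = 4)
y(O, Y) = 3 + Y/7
r(h) = -h/5 - h*(3 + h/7)/5 (r(h) = -((3 + h/7)*h + h)/5 = -(h*(3 + h/7) + h)/5 = -(h + h*(3 + h/7))/5 = -h/5 - h*(3 + h/7)/5)
((2113 + 2034)*(19153 - 22429) + J(-153))/(r(P) - 19509) = ((2113 + 2034)*(19153 - 22429) + 195)/(-1/35*4*(28 + 4) - 19509) = (4147*(-3276) + 195)/(-1/35*4*32 - 19509) = (-13585572 + 195)/(-128/35 - 19509) = -13585377/(-682943/35) = -13585377*(-35/682943) = 475488195/682943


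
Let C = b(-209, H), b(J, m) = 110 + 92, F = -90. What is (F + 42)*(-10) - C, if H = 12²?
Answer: 278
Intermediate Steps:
H = 144
b(J, m) = 202
C = 202
(F + 42)*(-10) - C = (-90 + 42)*(-10) - 1*202 = -48*(-10) - 202 = 480 - 202 = 278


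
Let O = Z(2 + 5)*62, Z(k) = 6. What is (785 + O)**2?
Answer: 1338649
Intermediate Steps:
O = 372 (O = 6*62 = 372)
(785 + O)**2 = (785 + 372)**2 = 1157**2 = 1338649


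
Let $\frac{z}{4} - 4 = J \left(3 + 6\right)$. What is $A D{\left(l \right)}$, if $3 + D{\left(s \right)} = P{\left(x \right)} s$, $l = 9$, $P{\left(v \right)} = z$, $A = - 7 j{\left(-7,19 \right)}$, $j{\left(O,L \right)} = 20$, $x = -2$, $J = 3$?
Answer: $-155820$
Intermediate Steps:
$z = 124$ ($z = 16 + 4 \cdot 3 \left(3 + 6\right) = 16 + 4 \cdot 3 \cdot 9 = 16 + 4 \cdot 27 = 16 + 108 = 124$)
$A = -140$ ($A = \left(-7\right) 20 = -140$)
$P{\left(v \right)} = 124$
$D{\left(s \right)} = -3 + 124 s$
$A D{\left(l \right)} = - 140 \left(-3 + 124 \cdot 9\right) = - 140 \left(-3 + 1116\right) = \left(-140\right) 1113 = -155820$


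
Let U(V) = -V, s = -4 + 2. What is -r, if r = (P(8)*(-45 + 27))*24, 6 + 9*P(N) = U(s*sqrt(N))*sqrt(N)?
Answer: 480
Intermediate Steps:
s = -2
P(N) = -2/3 + 2*N/9 (P(N) = -2/3 + ((-(-2)*sqrt(N))*sqrt(N))/9 = -2/3 + ((2*sqrt(N))*sqrt(N))/9 = -2/3 + (2*N)/9 = -2/3 + 2*N/9)
r = -480 (r = ((-2/3 + (2/9)*8)*(-45 + 27))*24 = ((-2/3 + 16/9)*(-18))*24 = ((10/9)*(-18))*24 = -20*24 = -480)
-r = -1*(-480) = 480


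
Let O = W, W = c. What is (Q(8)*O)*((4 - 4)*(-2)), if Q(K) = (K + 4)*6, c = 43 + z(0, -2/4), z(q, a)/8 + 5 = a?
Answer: 0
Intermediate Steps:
z(q, a) = -40 + 8*a
c = -1 (c = 43 + (-40 + 8*(-2/4)) = 43 + (-40 + 8*(-2*1/4)) = 43 + (-40 + 8*(-1/2)) = 43 + (-40 - 4) = 43 - 44 = -1)
Q(K) = 24 + 6*K (Q(K) = (4 + K)*6 = 24 + 6*K)
W = -1
O = -1
(Q(8)*O)*((4 - 4)*(-2)) = ((24 + 6*8)*(-1))*((4 - 4)*(-2)) = ((24 + 48)*(-1))*(0*(-2)) = (72*(-1))*0 = -72*0 = 0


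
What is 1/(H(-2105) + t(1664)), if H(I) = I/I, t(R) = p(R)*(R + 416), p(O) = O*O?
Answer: 1/5759303681 ≈ 1.7363e-10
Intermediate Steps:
p(O) = O²
t(R) = R²*(416 + R) (t(R) = R²*(R + 416) = R²*(416 + R))
H(I) = 1
1/(H(-2105) + t(1664)) = 1/(1 + 1664²*(416 + 1664)) = 1/(1 + 2768896*2080) = 1/(1 + 5759303680) = 1/5759303681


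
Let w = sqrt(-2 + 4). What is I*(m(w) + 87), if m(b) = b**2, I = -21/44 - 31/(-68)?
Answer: -356/187 ≈ -1.9037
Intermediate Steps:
I = -4/187 (I = -21*1/44 - 31*(-1/68) = -21/44 + 31/68 = -4/187 ≈ -0.021390)
w = sqrt(2) ≈ 1.4142
I*(m(w) + 87) = -4*((sqrt(2))**2 + 87)/187 = -4*(2 + 87)/187 = -4/187*89 = -356/187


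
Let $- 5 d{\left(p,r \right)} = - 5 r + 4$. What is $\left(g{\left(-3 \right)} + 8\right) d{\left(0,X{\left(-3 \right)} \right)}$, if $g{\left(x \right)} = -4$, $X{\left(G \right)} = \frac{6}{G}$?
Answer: $- \frac{56}{5} \approx -11.2$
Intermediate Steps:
$d{\left(p,r \right)} = - \frac{4}{5} + r$ ($d{\left(p,r \right)} = - \frac{- 5 r + 4}{5} = - \frac{4 - 5 r}{5} = - \frac{4}{5} + r$)
$\left(g{\left(-3 \right)} + 8\right) d{\left(0,X{\left(-3 \right)} \right)} = \left(-4 + 8\right) \left(- \frac{4}{5} + \frac{6}{-3}\right) = 4 \left(- \frac{4}{5} + 6 \left(- \frac{1}{3}\right)\right) = 4 \left(- \frac{4}{5} - 2\right) = 4 \left(- \frac{14}{5}\right) = - \frac{56}{5}$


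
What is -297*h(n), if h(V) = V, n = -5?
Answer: 1485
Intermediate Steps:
-297*h(n) = -297*(-5) = 1485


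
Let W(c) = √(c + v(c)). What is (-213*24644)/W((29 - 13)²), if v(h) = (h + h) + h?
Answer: -1312293/8 ≈ -1.6404e+5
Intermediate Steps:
v(h) = 3*h (v(h) = 2*h + h = 3*h)
W(c) = 2*√c (W(c) = √(c + 3*c) = √(4*c) = 2*√c)
(-213*24644)/W((29 - 13)²) = (-213*24644)/((2*√((29 - 13)²))) = -5249172/(2*√(16²)) = -5249172/(2*√256) = -5249172/(2*16) = -5249172/32 = -5249172*1/32 = -1312293/8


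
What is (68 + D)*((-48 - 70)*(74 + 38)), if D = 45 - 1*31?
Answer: -1083712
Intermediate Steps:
D = 14 (D = 45 - 31 = 14)
(68 + D)*((-48 - 70)*(74 + 38)) = (68 + 14)*((-48 - 70)*(74 + 38)) = 82*(-118*112) = 82*(-13216) = -1083712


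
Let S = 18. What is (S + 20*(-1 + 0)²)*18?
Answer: 684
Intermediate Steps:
(S + 20*(-1 + 0)²)*18 = (18 + 20*(-1 + 0)²)*18 = (18 + 20*(-1)²)*18 = (18 + 20*1)*18 = (18 + 20)*18 = 38*18 = 684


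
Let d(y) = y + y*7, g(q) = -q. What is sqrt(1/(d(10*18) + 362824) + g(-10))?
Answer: 47*sqrt(150167834)/182132 ≈ 3.1623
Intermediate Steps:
d(y) = 8*y (d(y) = y + 7*y = 8*y)
sqrt(1/(d(10*18) + 362824) + g(-10)) = sqrt(1/(8*(10*18) + 362824) - 1*(-10)) = sqrt(1/(8*180 + 362824) + 10) = sqrt(1/(1440 + 362824) + 10) = sqrt(1/364264 + 10) = sqrt(3642641/364264) = 47*sqrt(150167834)/182132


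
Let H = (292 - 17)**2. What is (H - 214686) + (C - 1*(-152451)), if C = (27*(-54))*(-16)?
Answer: 36718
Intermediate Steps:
C = 23328 (C = -1458*(-16) = 23328)
H = 75625 (H = 275**2 = 75625)
(H - 214686) + (C - 1*(-152451)) = (75625 - 214686) + (23328 - 1*(-152451)) = -139061 + (23328 + 152451) = -139061 + 175779 = 36718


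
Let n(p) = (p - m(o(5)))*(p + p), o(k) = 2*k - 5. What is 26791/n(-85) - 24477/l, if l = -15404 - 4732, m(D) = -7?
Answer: 72002383/22250280 ≈ 3.2360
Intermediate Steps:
o(k) = -5 + 2*k
l = -20136
n(p) = 2*p*(7 + p) (n(p) = (p - 1*(-7))*(p + p) = (p + 7)*(2*p) = (7 + p)*(2*p) = 2*p*(7 + p))
26791/n(-85) - 24477/l = 26791/((2*(-85)*(7 - 85))) - 24477/(-20136) = 26791/((2*(-85)*(-78))) - 24477*(-1/20136) = 26791/13260 + 8159/6712 = 72002383/22250280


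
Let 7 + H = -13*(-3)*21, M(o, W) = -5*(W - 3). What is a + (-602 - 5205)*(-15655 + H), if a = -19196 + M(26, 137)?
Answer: 86173435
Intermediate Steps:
M(o, W) = 15 - 5*W (M(o, W) = -5*(-3 + W) = 15 - 5*W)
H = 812 (H = -7 - 13*(-3)*21 = -7 + 39*21 = -7 + 819 = 812)
a = -19866 (a = -19196 + (15 - 5*137) = -19196 + (15 - 685) = -19196 - 670 = -19866)
a + (-602 - 5205)*(-15655 + H) = -19866 + (-602 - 5205)*(-15655 + 812) = -19866 - 5807*(-14843) = -19866 + 86193301 = 86173435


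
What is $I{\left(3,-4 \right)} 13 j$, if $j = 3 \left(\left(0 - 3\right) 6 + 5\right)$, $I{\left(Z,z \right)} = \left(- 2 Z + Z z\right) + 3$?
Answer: $7605$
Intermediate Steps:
$I{\left(Z,z \right)} = 3 - 2 Z + Z z$
$j = -39$ ($j = 3 \left(\left(-3\right) 6 + 5\right) = 3 \left(-18 + 5\right) = 3 \left(-13\right) = -39$)
$I{\left(3,-4 \right)} 13 j = \left(3 - 6 + 3 \left(-4\right)\right) 13 \left(-39\right) = \left(3 - 6 - 12\right) 13 \left(-39\right) = \left(-15\right) 13 \left(-39\right) = \left(-195\right) \left(-39\right) = 7605$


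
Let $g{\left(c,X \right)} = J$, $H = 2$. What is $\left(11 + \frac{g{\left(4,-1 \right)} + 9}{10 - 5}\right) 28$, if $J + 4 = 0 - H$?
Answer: $\frac{1624}{5} \approx 324.8$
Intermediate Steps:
$J = -6$ ($J = -4 + \left(0 - 2\right) = -4 - 2 = -6$)
$g{\left(c,X \right)} = -6$
$\left(11 + \frac{g{\left(4,-1 \right)} + 9}{10 - 5}\right) 28 = \left(11 + \frac{-6 + 9}{10 - 5}\right) 28 = \left(11 + \frac{3}{5}\right) 28 = \frac{58}{5} \cdot 28 = \frac{1624}{5}$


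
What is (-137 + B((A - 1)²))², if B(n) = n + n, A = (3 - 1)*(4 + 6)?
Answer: 342225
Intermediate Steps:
A = 20 (A = 2*10 = 20)
B(n) = 2*n
(-137 + B((A - 1)²))² = (-137 + 2*(20 - 1)²)² = (-137 + 2*19²)² = (-137 + 2*361)² = (-137 + 722)² = 585² = 342225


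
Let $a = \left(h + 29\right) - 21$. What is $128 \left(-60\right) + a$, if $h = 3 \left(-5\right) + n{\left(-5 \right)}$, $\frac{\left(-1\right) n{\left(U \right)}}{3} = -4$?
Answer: $-7675$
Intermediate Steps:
$n{\left(U \right)} = 12$ ($n{\left(U \right)} = \left(-3\right) \left(-4\right) = 12$)
$h = -3$ ($h = 3 \left(-5\right) + 12 = -15 + 12 = -3$)
$a = 5$ ($a = \left(-3 + 29\right) - 21 = 26 - 21 = 5$)
$128 \left(-60\right) + a = 128 \left(-60\right) + 5 = -7680 + 5 = -7675$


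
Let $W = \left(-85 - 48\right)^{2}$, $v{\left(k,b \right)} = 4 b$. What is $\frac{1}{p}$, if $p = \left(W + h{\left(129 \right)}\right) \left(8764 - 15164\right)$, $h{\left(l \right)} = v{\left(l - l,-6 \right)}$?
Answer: $- \frac{1}{113056000} \approx -8.8452 \cdot 10^{-9}$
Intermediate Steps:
$h{\left(l \right)} = -24$ ($h{\left(l \right)} = 4 \left(-6\right) = -24$)
$W = 17689$ ($W = \left(-133\right)^{2} = 17689$)
$p = -113056000$ ($p = \left(17689 - 24\right) \left(8764 - 15164\right) = 17665 \left(-6400\right) = -113056000$)
$\frac{1}{p} = \frac{1}{-113056000} = - \frac{1}{113056000}$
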